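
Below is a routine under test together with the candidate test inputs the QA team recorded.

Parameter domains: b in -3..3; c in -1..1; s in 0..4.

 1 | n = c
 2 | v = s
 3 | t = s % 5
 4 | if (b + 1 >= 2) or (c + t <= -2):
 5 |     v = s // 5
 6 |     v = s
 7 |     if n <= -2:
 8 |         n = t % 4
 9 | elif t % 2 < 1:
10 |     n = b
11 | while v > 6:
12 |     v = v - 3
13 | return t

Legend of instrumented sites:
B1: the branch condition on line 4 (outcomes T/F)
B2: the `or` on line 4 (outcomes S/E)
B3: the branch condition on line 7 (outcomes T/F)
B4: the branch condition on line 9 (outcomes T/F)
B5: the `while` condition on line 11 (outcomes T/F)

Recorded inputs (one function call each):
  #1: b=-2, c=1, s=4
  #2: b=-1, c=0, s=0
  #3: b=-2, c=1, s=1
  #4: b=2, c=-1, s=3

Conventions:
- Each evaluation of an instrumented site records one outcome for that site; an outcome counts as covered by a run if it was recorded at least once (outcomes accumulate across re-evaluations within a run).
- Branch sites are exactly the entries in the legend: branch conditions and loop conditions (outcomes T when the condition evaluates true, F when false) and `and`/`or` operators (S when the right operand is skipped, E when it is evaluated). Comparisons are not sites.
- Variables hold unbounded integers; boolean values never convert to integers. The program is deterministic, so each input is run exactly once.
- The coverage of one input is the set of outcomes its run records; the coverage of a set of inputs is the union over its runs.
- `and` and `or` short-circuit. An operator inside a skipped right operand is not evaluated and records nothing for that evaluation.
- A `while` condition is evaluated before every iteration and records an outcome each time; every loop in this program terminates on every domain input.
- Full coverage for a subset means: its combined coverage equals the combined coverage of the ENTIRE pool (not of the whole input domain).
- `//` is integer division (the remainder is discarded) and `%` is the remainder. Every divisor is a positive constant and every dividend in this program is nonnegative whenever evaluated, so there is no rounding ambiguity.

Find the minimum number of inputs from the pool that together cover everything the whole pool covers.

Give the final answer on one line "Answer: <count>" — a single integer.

run #1 (b=-2, c=1, s=4) runs B2->E, B1->F, B4->T, B5->F; records B1=F, B2=E, B4=T, B5=F
run #2 (b=-1, c=0, s=0) runs B2->E, B1->F, B4->T, B5->F; records B1=F, B2=E, B4=T, B5=F
run #3 (b=-2, c=1, s=1) runs B2->E, B1->F, B4->F, B5->F; records B1=F, B2=E, B4=F, B5=F
run #4 (b=2, c=-1, s=3) runs B2->S, B1->T, B3->F, B5->F; records B1=T, B2=S, B3=F, B5=F
the full pool covers 8 outcomes: B1=T, B1=F, B2=S, B2=E, B3=F, B4=T, B4=F, B5=F
no size-1 subset reaches all 8 outcomes (best union: 4/8)
no size-2 subset reaches all 8 outcomes (best union: 7/8)
inputs {1, 3, 4} (size 3) cover everything; no size-3 subset with a lexicographically smaller index list covers all 8

Answer: 3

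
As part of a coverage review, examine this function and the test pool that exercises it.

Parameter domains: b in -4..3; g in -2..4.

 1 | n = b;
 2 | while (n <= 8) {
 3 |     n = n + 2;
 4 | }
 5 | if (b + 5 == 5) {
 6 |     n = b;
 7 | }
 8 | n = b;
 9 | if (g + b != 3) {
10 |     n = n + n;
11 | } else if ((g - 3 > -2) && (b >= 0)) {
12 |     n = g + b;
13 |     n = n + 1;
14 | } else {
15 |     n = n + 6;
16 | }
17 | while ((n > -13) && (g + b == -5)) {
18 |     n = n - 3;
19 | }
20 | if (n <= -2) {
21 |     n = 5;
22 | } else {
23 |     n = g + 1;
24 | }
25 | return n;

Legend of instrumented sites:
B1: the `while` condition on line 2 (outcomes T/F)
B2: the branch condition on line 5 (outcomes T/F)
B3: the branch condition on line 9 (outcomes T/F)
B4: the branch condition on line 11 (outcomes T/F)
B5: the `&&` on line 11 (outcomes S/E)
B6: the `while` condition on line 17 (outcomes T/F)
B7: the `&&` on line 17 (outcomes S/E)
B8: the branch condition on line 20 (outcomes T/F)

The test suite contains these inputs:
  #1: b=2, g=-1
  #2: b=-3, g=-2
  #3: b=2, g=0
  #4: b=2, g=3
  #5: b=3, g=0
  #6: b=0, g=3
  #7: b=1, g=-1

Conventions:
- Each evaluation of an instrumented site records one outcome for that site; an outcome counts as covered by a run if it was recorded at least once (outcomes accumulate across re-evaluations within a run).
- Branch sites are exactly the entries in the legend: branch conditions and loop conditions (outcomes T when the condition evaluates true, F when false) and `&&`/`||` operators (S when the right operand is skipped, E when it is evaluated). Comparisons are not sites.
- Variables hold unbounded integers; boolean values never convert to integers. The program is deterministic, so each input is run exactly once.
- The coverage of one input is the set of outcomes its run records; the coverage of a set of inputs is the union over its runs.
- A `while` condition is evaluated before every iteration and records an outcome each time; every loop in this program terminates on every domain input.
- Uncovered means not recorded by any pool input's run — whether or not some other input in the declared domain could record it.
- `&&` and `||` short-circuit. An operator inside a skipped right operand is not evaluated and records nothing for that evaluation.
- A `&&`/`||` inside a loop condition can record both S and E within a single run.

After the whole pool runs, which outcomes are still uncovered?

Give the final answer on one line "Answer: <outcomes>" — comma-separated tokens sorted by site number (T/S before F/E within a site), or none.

input #1 (b=2, g=-1): covers B1=T, B1=F, B2=F, B3=T, B6=F, B7=E, B8=F
input #2 (b=-3, g=-2): covers B1=T, B1=F, B2=F, B3=T, B6=T, B6=F, B7=S, B7=E, B8=T
input #3 (b=2, g=0): covers B1=T, B1=F, B2=F, B3=T, B6=F, B7=E, B8=F
input #4 (b=2, g=3): covers B1=T, B1=F, B2=F, B3=T, B6=F, B7=E, B8=F
input #5 (b=3, g=0): covers B1=T, B1=F, B2=F, B3=F, B4=F, B5=S, B6=F, B7=E, B8=F
input #6 (b=0, g=3): covers B1=T, B1=F, B2=T, B3=F, B4=T, B5=E, B6=F, B7=E, B8=F
input #7 (b=1, g=-1): covers B1=T, B1=F, B2=F, B3=T, B6=F, B7=E, B8=F
union over the pool: B1=T, B1=F, B2=T, B2=F, B3=T, B3=F, B4=T, B4=F, B5=S, B5=E, B6=T, B6=F, B7=S, B7=E, B8=T, B8=F
uncovered (0 of 16): none

Answer: none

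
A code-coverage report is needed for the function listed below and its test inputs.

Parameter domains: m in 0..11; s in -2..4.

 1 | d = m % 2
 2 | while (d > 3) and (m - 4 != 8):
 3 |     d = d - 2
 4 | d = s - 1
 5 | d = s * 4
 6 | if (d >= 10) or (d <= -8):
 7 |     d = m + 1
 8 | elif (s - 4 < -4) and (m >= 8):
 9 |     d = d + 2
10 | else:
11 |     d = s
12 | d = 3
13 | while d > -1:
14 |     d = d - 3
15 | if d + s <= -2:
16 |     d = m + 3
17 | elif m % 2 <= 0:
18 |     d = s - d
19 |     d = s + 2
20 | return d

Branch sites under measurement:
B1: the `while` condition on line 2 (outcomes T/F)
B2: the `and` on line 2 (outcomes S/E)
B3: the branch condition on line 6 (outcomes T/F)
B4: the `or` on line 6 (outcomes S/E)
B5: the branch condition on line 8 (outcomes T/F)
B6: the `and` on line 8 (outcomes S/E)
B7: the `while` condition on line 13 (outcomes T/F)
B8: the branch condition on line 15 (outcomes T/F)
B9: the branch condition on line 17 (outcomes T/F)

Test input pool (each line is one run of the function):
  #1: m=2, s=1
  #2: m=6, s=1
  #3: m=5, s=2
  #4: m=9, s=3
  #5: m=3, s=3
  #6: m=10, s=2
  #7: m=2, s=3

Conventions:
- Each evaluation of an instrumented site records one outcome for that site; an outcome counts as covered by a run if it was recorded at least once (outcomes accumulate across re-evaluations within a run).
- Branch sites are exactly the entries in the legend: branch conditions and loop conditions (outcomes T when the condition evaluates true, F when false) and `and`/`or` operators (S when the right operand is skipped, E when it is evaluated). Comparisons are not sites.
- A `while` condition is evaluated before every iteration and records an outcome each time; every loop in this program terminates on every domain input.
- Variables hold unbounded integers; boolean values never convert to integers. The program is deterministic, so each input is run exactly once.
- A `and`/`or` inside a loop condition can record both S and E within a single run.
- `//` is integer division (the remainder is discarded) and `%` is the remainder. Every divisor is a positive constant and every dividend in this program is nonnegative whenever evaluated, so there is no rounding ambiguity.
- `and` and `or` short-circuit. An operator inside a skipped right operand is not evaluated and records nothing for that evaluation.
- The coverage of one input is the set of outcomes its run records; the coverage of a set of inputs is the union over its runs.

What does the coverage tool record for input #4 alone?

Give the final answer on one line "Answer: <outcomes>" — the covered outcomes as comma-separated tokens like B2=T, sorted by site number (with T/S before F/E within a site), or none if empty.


Simulating input #4 (m=9, s=3) step by step:
  B2->S, B1->F, B4->S, B3->T, B7->T, B7->T, B7->F, B8->F, B9->F
collecting distinct outcomes: B1=F, B2=S, B3=T, B4=S, B7=T, B7=F, B8=F, B9=F
Answer: B1=F, B2=S, B3=T, B4=S, B7=T, B7=F, B8=F, B9=F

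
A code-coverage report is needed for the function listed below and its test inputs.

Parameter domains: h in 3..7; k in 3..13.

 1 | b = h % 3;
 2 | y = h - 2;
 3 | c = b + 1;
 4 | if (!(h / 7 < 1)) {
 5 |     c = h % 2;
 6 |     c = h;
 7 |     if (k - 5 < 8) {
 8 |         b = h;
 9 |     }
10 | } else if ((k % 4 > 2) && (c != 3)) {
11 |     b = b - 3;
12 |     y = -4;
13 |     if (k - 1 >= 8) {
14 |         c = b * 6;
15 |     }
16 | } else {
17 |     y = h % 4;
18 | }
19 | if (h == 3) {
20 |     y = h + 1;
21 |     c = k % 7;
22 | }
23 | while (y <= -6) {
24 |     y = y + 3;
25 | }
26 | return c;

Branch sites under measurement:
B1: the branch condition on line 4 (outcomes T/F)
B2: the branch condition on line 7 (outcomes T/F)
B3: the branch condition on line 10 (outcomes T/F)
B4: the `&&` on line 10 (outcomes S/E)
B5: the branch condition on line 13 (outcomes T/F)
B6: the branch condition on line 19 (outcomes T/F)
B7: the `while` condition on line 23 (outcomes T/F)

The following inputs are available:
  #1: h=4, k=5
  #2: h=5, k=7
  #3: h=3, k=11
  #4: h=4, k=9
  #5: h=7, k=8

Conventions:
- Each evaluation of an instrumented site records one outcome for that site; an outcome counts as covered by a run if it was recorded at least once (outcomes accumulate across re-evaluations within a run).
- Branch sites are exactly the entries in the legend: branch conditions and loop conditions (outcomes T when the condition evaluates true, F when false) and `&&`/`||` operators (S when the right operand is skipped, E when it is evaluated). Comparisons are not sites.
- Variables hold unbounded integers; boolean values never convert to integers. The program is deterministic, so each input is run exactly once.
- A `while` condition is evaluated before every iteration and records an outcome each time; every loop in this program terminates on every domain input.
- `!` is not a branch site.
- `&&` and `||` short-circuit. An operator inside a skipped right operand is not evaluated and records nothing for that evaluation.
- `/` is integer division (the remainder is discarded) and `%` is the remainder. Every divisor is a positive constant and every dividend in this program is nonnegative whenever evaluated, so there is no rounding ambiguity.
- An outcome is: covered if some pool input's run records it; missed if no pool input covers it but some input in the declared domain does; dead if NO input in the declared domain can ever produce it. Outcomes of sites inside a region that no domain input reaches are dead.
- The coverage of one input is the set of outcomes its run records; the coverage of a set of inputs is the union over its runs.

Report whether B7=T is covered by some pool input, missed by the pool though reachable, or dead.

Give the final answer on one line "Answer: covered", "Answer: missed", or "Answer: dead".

no pool input records B7=T
checking all 55 inputs in the declared domain: B7=T is never recorded -> dead

Answer: dead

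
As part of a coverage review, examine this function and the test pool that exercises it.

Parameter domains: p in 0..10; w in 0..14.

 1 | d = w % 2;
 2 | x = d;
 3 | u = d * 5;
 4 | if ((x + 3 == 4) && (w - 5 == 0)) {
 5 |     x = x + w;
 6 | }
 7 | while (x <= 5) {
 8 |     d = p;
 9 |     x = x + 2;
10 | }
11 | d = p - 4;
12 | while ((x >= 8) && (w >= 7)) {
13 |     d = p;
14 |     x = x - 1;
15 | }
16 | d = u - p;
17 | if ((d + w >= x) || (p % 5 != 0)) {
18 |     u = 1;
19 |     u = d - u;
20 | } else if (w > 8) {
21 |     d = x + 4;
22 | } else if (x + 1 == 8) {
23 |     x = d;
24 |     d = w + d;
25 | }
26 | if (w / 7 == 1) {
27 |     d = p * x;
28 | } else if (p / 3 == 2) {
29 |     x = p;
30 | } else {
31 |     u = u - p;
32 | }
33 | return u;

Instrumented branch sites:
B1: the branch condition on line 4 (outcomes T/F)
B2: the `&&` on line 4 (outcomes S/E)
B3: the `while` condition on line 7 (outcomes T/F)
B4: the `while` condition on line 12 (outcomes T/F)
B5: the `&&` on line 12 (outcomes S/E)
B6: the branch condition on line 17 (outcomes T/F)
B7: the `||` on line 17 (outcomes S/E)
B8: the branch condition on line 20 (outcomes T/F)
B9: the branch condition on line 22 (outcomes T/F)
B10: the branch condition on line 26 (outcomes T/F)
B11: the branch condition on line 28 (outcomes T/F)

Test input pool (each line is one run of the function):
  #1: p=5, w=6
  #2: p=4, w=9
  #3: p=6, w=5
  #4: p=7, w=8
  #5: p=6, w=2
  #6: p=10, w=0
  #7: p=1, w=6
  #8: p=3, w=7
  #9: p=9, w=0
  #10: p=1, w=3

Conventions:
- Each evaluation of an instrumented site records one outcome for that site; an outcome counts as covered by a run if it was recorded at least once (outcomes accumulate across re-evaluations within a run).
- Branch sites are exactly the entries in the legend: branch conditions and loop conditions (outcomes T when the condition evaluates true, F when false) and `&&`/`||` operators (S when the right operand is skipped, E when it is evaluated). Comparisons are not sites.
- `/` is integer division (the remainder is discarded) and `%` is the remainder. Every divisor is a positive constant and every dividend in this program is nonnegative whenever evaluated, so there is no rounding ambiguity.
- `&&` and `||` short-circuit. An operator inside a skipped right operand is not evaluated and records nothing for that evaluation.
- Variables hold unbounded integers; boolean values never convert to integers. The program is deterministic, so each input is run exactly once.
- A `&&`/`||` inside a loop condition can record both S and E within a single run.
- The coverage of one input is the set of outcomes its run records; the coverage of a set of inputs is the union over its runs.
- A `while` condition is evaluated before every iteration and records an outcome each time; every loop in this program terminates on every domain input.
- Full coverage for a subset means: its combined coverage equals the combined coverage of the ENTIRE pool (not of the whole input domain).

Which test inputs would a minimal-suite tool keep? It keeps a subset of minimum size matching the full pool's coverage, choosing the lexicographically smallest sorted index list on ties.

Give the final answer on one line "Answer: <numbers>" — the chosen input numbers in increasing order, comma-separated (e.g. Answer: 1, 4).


input #1 (p=5, w=6): events B2->S, B1->F, B3->T, B3->T, B3->T, B3->F, B5->S, B4->F, B7->E, B6->F, B8->F, B9->F, B10->F, B11->F; covers B1=F, B2=S, B3=T, B3=F, B4=F, B5=S, B6=F, B7=E, B8=F, B9=F, B10=F, B11=F
input #2 (p=4, w=9): events B2->E, B1->F, B3->T, B3->T, B3->T, B3->F, B5->S, B4->F, B7->S, B6->T, B10->T; covers B1=F, B2=E, B3=T, B3=F, B4=F, B5=S, B6=T, B7=S, B10=T
input #3 (p=6, w=5): events B2->E, B1->T, B3->F, B5->S, B4->F, B7->E, B6->T, B10->F, B11->T; covers B1=T, B2=E, B3=F, B4=F, B5=S, B6=T, B7=E, B10=F, B11=T
input #4 (p=7, w=8): events B2->S, B1->F, B3->T, B3->T, B3->T, B3->F, B5->S, B4->F, B7->E, B6->T, B10->T; covers B1=F, B2=S, B3=T, B3=F, B4=F, B5=S, B6=T, B7=E, B10=T
input #5 (p=6, w=2): events B2->S, B1->F, B3->T, B3->T, B3->T, B3->F, B5->S, B4->F, B7->E, B6->T, B10->F, B11->T; covers B1=F, B2=S, B3=T, B3=F, B4=F, B5=S, B6=T, B7=E, B10=F, B11=T
input #6 (p=10, w=0): events B2->S, B1->F, B3->T, B3->T, B3->T, B3->F, B5->S, B4->F, B7->E, B6->F, B8->F, B9->F, B10->F, B11->F; covers B1=F, B2=S, B3=T, B3=F, B4=F, B5=S, B6=F, B7=E, B8=F, B9=F, B10=F, B11=F
input #7 (p=1, w=6): events B2->S, B1->F, B3->T, B3->T, B3->T, B3->F, B5->S, B4->F, B7->E, B6->T, B10->F, B11->F; covers B1=F, B2=S, B3=T, B3=F, B4=F, B5=S, B6=T, B7=E, B10=F, B11=F
input #8 (p=3, w=7): events B2->E, B1->F, B3->T, B3->T, B3->T, B3->F, B5->S, B4->F, B7->S, B6->T, B10->T; covers B1=F, B2=E, B3=T, B3=F, B4=F, B5=S, B6=T, B7=S, B10=T
input #9 (p=9, w=0): events B2->S, B1->F, B3->T, B3->T, B3->T, B3->F, B5->S, B4->F, B7->E, B6->T, B10->F, B11->F; covers B1=F, B2=S, B3=T, B3=F, B4=F, B5=S, B6=T, B7=E, B10=F, B11=F
input #10 (p=1, w=3): events B2->E, B1->F, B3->T, B3->T, B3->T, B3->F, B5->S, B4->F, B7->S, B6->T, B10->F, B11->F; covers B1=F, B2=E, B3=T, B3=F, B4=F, B5=S, B6=T, B7=S, B10=F, B11=F
the full pool covers 18 outcomes: B1=T, B1=F, B2=S, B2=E, B3=T, B3=F, B4=F, B5=S, B6=T, B6=F, B7=S, B7=E, B8=F, B9=F, B10=T, B10=F, B11=T, B11=F
every size-1 subset falls short of the 18 outcomes (best: 12/18)
every size-2 subset falls short of the 18 outcomes (best: 16/18)
inputs {1, 2, 3} (size 3) cover everything; no size-3 subset with a lexicographically smaller index list covers all 18
Answer: 1, 2, 3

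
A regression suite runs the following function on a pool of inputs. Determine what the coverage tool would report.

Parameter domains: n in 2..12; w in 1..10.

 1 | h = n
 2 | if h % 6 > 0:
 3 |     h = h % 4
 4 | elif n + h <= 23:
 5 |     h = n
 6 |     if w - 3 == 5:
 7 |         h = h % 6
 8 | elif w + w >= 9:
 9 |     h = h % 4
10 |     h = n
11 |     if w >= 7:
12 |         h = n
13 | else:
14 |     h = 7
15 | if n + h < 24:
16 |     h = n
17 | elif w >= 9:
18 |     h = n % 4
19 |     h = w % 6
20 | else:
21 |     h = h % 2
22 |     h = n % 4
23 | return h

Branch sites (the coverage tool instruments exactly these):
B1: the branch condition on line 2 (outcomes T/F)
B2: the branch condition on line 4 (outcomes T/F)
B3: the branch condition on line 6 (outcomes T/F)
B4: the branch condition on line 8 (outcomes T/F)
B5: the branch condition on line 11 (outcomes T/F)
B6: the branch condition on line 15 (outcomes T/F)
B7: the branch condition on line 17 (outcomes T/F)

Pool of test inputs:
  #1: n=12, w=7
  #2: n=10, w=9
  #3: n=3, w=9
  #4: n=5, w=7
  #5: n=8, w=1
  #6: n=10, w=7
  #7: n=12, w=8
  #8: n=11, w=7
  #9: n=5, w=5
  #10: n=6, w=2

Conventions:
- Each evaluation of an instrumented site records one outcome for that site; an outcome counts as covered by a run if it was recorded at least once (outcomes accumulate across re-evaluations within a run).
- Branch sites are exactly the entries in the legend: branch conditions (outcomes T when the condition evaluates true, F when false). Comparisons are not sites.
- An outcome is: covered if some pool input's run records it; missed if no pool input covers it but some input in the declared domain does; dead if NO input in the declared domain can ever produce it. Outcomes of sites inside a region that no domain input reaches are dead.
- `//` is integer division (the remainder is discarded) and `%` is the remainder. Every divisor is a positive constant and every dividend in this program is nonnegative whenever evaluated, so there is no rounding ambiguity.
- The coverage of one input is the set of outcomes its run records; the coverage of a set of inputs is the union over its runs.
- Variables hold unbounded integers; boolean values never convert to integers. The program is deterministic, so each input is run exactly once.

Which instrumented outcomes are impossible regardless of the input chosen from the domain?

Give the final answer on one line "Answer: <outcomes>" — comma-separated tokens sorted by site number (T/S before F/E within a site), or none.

checking every outcome against all 110 domain inputs:
  reachable outcomes have witnesses, e.g. B1=T (e.g. n=2, w=1), B1=F (e.g. n=6, w=1), B2=T (e.g. n=6, w=1), B2=F (e.g. n=12, w=1)

Answer: none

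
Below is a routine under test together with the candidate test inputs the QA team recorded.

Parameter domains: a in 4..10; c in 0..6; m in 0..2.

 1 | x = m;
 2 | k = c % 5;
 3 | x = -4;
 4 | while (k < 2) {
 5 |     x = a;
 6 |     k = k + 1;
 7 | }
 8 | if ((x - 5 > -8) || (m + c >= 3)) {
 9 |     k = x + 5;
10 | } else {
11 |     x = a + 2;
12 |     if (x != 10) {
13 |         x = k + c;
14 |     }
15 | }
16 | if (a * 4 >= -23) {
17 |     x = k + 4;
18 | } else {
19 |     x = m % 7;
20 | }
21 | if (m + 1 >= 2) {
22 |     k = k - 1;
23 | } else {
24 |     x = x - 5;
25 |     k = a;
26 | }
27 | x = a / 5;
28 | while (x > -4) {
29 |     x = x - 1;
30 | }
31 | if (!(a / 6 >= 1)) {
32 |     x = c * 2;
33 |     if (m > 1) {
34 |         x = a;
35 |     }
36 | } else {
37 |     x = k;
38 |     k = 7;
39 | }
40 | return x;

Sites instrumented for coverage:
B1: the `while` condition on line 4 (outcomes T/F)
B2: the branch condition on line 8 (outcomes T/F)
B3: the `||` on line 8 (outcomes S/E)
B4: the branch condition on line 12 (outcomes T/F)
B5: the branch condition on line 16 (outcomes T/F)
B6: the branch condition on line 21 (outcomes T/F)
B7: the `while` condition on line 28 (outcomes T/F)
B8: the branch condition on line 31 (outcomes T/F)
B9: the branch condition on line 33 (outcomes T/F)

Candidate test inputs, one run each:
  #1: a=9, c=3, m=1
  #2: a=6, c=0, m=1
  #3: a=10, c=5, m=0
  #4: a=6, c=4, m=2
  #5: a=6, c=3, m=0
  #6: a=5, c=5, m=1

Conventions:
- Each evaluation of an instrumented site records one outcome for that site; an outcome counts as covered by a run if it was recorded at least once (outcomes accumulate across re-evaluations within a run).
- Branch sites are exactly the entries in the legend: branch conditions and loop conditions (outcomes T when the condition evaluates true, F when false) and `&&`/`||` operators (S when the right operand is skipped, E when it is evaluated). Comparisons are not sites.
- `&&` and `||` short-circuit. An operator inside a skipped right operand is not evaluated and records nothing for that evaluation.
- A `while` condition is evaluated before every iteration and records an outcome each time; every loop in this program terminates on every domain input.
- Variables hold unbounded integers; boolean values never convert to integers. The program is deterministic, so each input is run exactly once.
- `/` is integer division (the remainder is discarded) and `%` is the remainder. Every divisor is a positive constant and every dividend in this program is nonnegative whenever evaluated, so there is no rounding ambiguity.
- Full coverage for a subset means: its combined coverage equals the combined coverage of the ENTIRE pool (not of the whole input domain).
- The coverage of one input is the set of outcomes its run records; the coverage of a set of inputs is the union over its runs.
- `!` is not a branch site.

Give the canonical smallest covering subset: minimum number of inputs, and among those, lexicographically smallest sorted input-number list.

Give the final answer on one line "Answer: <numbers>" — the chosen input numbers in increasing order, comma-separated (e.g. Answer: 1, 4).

test 1 (a=9, c=3, m=1) fires B1->F, B3->E, B2->T, B5->T, B6->T, B7->T, B7->T, B7->T, B7->T, B7->T, B7->F, B8->F; hits B1=F, B2=T, B3=E, B5=T, B6=T, B7=T, B7=F, B8=F
test 2 (a=6, c=0, m=1) fires B1->T, B1->T, B1->F, B3->S, B2->T, B5->T, B6->T, B7->T, B7->T, B7->T, B7->T, B7->T, B7->F, B8->F; hits B1=T, B1=F, B2=T, B3=S, B5=T, B6=T, B7=T, B7=F, B8=F
test 3 (a=10, c=5, m=0) fires B1->T, B1->T, B1->F, B3->S, B2->T, B5->T, B6->F, B7->T, B7->T, B7->T, B7->T, B7->T, B7->T, B7->F, ...; hits B1=T, B1=F, B2=T, B3=S, B5=T, B6=F, B7=T, B7=F, B8=F
test 4 (a=6, c=4, m=2) fires B1->F, B3->E, B2->T, B5->T, B6->T, B7->T, B7->T, B7->T, B7->T, B7->T, B7->F, B8->F; hits B1=F, B2=T, B3=E, B5=T, B6=T, B7=T, B7=F, B8=F
test 5 (a=6, c=3, m=0) fires B1->F, B3->E, B2->T, B5->T, B6->F, B7->T, B7->T, B7->T, B7->T, B7->T, B7->F, B8->F; hits B1=F, B2=T, B3=E, B5=T, B6=F, B7=T, B7=F, B8=F
test 6 (a=5, c=5, m=1) fires B1->T, B1->T, B1->F, B3->S, B2->T, B5->T, B6->T, B7->T, B7->T, B7->T, B7->T, B7->T, B7->F, B8->T, ...; hits B1=T, B1=F, B2=T, B3=S, B5=T, B6=T, B7=T, B7=F, B8=T, B9=F
union over all inputs: B1=T, B1=F, B2=T, B3=S, B3=E, B5=T, B6=T, B6=F, B7=T, B7=F, B8=T, B8=F, B9=F (13 outcomes)
every size-1 subset falls short of the 13 outcomes (best: 10/13)
inputs {5, 6} (size 2) cover everything; no size-2 subset with a lexicographically smaller index list covers all 13

Answer: 5, 6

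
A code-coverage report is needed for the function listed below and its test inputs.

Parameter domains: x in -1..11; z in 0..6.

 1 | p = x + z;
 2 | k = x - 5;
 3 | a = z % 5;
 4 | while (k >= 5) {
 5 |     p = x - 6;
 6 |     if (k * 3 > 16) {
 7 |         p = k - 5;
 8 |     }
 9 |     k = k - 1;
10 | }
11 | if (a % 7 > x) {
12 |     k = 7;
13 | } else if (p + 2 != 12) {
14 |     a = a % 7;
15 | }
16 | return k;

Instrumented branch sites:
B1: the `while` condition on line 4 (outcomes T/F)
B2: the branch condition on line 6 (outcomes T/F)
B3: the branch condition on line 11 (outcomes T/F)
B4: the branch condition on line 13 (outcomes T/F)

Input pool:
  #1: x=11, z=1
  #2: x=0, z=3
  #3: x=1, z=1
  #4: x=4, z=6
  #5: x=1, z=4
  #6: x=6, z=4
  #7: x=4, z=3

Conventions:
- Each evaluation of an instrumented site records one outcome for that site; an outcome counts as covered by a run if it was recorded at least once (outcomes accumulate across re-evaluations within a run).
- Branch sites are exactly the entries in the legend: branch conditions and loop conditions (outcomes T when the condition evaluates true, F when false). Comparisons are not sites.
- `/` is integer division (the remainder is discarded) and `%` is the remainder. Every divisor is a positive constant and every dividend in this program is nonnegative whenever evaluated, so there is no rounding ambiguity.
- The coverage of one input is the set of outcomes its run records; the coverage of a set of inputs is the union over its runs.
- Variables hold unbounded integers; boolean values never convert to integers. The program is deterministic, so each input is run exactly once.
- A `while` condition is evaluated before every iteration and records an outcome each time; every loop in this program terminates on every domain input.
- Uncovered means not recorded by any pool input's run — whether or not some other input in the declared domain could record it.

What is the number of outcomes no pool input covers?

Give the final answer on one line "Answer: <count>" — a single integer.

#1 (x=11, z=1) -> B1->T, B2->T, B1->T, B2->F, B1->F, B3->F, B4->T; covered: B1=T, B1=F, B2=T, B2=F, B3=F, B4=T
#2 (x=0, z=3) -> B1->F, B3->T; covered: B1=F, B3=T
#3 (x=1, z=1) -> B1->F, B3->F, B4->T; covered: B1=F, B3=F, B4=T
#4 (x=4, z=6) -> B1->F, B3->F, B4->F; covered: B1=F, B3=F, B4=F
#5 (x=1, z=4) -> B1->F, B3->T; covered: B1=F, B3=T
#6 (x=6, z=4) -> B1->F, B3->F, B4->F; covered: B1=F, B3=F, B4=F
#7 (x=4, z=3) -> B1->F, B3->F, B4->T; covered: B1=F, B3=F, B4=T
union over the pool: B1=T, B1=F, B2=T, B2=F, B3=T, B3=F, B4=T, B4=F
uncovered (0 of 8): none

Answer: 0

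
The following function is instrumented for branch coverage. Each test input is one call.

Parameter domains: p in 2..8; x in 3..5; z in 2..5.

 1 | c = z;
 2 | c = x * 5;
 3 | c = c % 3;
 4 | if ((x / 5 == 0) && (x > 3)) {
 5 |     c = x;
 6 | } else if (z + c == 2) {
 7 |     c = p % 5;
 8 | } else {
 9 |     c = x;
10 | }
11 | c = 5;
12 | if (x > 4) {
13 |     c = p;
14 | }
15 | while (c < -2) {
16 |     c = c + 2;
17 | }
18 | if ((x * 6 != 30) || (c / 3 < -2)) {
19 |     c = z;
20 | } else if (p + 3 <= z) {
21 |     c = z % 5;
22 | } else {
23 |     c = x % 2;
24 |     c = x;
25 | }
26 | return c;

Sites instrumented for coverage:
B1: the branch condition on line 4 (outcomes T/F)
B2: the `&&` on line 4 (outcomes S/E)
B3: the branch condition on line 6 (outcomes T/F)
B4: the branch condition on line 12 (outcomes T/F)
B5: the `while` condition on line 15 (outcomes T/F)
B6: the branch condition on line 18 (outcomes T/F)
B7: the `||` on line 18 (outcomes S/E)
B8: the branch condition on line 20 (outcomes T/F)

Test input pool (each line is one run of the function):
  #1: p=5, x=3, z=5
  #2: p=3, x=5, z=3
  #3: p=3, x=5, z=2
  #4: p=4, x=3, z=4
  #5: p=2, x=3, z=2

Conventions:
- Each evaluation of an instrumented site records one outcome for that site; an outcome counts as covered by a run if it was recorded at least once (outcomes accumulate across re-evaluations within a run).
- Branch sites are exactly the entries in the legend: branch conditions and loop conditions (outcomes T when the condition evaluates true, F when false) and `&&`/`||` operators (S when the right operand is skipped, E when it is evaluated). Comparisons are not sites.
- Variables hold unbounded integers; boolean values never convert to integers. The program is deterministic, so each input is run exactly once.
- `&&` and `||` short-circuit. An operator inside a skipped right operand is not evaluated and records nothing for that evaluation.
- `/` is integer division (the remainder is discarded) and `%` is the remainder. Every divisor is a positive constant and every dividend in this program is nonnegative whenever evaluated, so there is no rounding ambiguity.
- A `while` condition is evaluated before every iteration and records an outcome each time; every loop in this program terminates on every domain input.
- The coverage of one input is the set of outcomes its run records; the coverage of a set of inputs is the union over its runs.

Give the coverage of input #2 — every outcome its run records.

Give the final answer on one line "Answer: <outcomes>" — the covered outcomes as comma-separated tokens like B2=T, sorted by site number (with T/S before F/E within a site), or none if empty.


Running input #2 (p=3, x=5, z=3), event by event:
  B2->S, B1->F, B3->F, B4->T, B5->F, B7->E, B6->F, B8->F
as a set, this run covers: B1=F, B2=S, B3=F, B4=T, B5=F, B6=F, B7=E, B8=F
Answer: B1=F, B2=S, B3=F, B4=T, B5=F, B6=F, B7=E, B8=F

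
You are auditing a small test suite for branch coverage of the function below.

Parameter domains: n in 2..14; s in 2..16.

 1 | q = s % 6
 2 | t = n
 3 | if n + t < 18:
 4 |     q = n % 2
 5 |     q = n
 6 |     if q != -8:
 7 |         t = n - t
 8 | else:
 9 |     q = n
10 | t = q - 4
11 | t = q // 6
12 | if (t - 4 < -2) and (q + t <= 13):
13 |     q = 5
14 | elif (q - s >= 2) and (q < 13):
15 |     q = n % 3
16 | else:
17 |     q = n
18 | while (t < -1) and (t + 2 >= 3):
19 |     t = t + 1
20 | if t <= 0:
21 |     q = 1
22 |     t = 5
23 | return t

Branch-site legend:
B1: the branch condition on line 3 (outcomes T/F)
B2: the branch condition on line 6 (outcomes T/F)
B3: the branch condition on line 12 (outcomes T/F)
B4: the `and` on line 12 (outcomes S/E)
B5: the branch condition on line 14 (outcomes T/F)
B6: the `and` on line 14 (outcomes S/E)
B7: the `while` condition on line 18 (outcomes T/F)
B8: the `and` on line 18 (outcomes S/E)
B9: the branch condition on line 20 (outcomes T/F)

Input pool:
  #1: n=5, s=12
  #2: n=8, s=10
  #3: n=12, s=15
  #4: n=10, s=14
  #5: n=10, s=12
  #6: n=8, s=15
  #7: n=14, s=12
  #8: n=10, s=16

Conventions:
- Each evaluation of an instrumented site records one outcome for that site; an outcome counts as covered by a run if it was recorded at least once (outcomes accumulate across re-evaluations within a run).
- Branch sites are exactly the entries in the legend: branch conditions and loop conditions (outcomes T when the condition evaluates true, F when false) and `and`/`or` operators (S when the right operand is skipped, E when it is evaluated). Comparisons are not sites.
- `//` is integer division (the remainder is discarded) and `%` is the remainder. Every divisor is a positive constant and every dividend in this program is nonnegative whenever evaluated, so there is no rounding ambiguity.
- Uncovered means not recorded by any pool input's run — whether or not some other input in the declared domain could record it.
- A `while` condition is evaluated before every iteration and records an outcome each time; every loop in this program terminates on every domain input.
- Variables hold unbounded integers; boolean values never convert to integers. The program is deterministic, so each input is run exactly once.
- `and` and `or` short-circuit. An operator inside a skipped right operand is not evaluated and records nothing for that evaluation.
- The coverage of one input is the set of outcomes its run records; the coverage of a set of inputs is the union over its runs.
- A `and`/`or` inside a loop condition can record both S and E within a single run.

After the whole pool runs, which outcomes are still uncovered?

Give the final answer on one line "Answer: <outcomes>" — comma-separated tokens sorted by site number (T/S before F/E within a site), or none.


#1 (n=5, s=12) -> B1->T, B2->T, B4->E, B3->T, B8->S, B7->F, B9->T; covered: B1=T, B2=T, B3=T, B4=E, B7=F, B8=S, B9=T
#2 (n=8, s=10) -> B1->T, B2->T, B4->E, B3->T, B8->S, B7->F, B9->F; covered: B1=T, B2=T, B3=T, B4=E, B7=F, B8=S, B9=F
#3 (n=12, s=15) -> B1->F, B4->S, B3->F, B6->S, B5->F, B8->S, B7->F, B9->F; covered: B1=F, B3=F, B4=S, B5=F, B6=S, B7=F, B8=S, B9=F
#4 (n=10, s=14) -> B1->F, B4->E, B3->T, B8->S, B7->F, B9->F; covered: B1=F, B3=T, B4=E, B7=F, B8=S, B9=F
#5 (n=10, s=12) -> B1->F, B4->E, B3->T, B8->S, B7->F, B9->F; covered: B1=F, B3=T, B4=E, B7=F, B8=S, B9=F
#6 (n=8, s=15) -> B1->T, B2->T, B4->E, B3->T, B8->S, B7->F, B9->F; covered: B1=T, B2=T, B3=T, B4=E, B7=F, B8=S, B9=F
#7 (n=14, s=12) -> B1->F, B4->S, B3->F, B6->E, B5->F, B8->S, B7->F, B9->F; covered: B1=F, B3=F, B4=S, B5=F, B6=E, B7=F, B8=S, B9=F
#8 (n=10, s=16) -> B1->F, B4->E, B3->T, B8->S, B7->F, B9->F; covered: B1=F, B3=T, B4=E, B7=F, B8=S, B9=F
union over the pool: B1=T, B1=F, B2=T, B3=T, B3=F, B4=S, B4=E, B5=F, B6=S, B6=E, B7=F, B8=S, B9=T, B9=F
uncovered (4 of 18): B2=F, B5=T, B7=T, B8=E
Answer: B2=F, B5=T, B7=T, B8=E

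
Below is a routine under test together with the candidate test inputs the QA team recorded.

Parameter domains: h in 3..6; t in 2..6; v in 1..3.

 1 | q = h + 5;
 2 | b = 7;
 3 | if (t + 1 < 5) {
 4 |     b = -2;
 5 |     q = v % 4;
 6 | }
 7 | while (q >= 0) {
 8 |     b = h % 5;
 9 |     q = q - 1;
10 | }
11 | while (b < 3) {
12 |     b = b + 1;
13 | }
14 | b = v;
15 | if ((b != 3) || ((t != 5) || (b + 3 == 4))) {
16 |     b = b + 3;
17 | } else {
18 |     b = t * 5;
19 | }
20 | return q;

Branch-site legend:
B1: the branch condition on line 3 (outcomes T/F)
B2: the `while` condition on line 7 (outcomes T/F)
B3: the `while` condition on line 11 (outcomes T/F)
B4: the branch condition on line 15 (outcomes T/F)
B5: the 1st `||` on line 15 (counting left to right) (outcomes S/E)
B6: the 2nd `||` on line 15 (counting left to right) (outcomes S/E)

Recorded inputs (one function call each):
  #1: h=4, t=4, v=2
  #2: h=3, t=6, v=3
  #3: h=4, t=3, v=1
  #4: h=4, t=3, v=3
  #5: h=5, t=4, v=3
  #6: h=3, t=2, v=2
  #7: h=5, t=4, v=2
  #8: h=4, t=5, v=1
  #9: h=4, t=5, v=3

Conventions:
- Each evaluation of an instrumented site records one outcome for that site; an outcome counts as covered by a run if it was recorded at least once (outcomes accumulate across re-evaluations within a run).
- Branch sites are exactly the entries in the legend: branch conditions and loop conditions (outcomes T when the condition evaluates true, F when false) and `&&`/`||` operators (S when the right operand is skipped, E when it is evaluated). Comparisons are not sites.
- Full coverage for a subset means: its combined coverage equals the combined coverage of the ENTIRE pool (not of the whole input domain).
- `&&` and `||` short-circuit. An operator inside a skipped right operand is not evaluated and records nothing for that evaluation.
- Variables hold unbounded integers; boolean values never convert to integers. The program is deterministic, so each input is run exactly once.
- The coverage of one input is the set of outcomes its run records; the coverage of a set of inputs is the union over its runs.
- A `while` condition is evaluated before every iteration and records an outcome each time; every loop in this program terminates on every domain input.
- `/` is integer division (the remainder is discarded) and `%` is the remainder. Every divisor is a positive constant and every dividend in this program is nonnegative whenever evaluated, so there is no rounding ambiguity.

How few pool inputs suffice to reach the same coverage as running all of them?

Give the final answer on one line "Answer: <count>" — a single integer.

input #1 (h=4, t=4, v=2): events B1->F, B2->T, B2->T, B2->T, B2->T, B2->T, B2->T, B2->T, B2->T, B2->T, B2->T, B2->F, B3->F, B5->S, ...; covers B1=F, B2=T, B2=F, B3=F, B4=T, B5=S
input #2 (h=3, t=6, v=3): events B1->F, B2->T, B2->T, B2->T, B2->T, B2->T, B2->T, B2->T, B2->T, B2->T, B2->F, B3->F, B5->E, B6->S, ...; covers B1=F, B2=T, B2=F, B3=F, B4=T, B5=E, B6=S
input #3 (h=4, t=3, v=1): events B1->T, B2->T, B2->T, B2->F, B3->F, B5->S, B4->T; covers B1=T, B2=T, B2=F, B3=F, B4=T, B5=S
input #4 (h=4, t=3, v=3): events B1->T, B2->T, B2->T, B2->T, B2->T, B2->F, B3->F, B5->E, B6->S, B4->T; covers B1=T, B2=T, B2=F, B3=F, B4=T, B5=E, B6=S
input #5 (h=5, t=4, v=3): events B1->F, B2->T, B2->T, B2->T, B2->T, B2->T, B2->T, B2->T, B2->T, B2->T, B2->T, B2->T, B2->F, B3->T, ...; covers B1=F, B2=T, B2=F, B3=T, B3=F, B4=T, B5=E, B6=S
input #6 (h=3, t=2, v=2): events B1->T, B2->T, B2->T, B2->T, B2->F, B3->F, B5->S, B4->T; covers B1=T, B2=T, B2=F, B3=F, B4=T, B5=S
input #7 (h=5, t=4, v=2): events B1->F, B2->T, B2->T, B2->T, B2->T, B2->T, B2->T, B2->T, B2->T, B2->T, B2->T, B2->T, B2->F, B3->T, ...; covers B1=F, B2=T, B2=F, B3=T, B3=F, B4=T, B5=S
input #8 (h=4, t=5, v=1): events B1->F, B2->T, B2->T, B2->T, B2->T, B2->T, B2->T, B2->T, B2->T, B2->T, B2->T, B2->F, B3->F, B5->S, ...; covers B1=F, B2=T, B2=F, B3=F, B4=T, B5=S
input #9 (h=4, t=5, v=3): events B1->F, B2->T, B2->T, B2->T, B2->T, B2->T, B2->T, B2->T, B2->T, B2->T, B2->T, B2->F, B3->F, B5->E, ...; covers B1=F, B2=T, B2=F, B3=F, B4=F, B5=E, B6=E
the full pool covers 12 outcomes: B1=T, B1=F, B2=T, B2=F, B3=T, B3=F, B4=T, B4=F, B5=S, B5=E, B6=S, B6=E
every size-1 subset falls short of the 12 outcomes (best: 8/12)
every size-2 subset falls short of the 12 outcomes (best: 10/12)
the canonical winner is {3, 5, 9}: size 3, full 12-outcome coverage, earliest index list among size-3 covers

Answer: 3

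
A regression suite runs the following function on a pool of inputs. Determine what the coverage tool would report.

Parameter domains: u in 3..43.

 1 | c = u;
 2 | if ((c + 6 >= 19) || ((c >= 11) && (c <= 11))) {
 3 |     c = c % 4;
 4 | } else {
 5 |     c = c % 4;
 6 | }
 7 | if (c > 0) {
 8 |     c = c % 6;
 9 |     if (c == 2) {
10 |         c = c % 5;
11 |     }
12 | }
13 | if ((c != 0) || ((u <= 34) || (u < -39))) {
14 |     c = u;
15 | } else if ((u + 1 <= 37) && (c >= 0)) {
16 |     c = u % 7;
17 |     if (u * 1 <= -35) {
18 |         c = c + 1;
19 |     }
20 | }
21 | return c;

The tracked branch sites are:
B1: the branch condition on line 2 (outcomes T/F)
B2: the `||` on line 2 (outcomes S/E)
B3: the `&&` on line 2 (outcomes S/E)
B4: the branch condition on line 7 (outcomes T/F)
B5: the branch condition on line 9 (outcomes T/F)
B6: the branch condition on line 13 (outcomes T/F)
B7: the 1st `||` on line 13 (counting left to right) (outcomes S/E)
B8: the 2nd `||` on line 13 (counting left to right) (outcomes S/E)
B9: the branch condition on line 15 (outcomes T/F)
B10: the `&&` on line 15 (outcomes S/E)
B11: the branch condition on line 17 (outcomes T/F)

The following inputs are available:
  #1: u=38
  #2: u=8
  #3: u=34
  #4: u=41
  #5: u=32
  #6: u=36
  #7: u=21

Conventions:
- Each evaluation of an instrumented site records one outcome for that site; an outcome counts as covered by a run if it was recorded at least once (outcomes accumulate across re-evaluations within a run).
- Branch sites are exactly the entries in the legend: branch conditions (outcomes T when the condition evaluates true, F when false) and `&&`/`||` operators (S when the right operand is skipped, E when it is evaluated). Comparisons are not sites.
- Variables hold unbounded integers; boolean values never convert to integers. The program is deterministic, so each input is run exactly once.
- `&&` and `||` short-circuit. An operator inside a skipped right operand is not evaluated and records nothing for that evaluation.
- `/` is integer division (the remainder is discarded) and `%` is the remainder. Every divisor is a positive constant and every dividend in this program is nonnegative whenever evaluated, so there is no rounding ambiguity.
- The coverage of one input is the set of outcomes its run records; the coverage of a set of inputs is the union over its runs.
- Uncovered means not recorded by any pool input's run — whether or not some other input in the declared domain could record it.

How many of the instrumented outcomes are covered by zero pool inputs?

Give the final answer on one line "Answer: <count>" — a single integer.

run #1 (u=38) runs B2->S, B1->T, B4->T, B5->T, B7->S, B6->T; records B1=T, B2=S, B4=T, B5=T, B6=T, B7=S
run #2 (u=8) runs B2->E, B3->S, B1->F, B4->F, B7->E, B8->S, B6->T; records B1=F, B2=E, B3=S, B4=F, B6=T, B7=E, B8=S
run #3 (u=34) runs B2->S, B1->T, B4->T, B5->T, B7->S, B6->T; records B1=T, B2=S, B4=T, B5=T, B6=T, B7=S
run #4 (u=41) runs B2->S, B1->T, B4->T, B5->F, B7->S, B6->T; records B1=T, B2=S, B4=T, B5=F, B6=T, B7=S
run #5 (u=32) runs B2->S, B1->T, B4->F, B7->E, B8->S, B6->T; records B1=T, B2=S, B4=F, B6=T, B7=E, B8=S
run #6 (u=36) runs B2->S, B1->T, B4->F, B7->E, B8->E, B6->F, B10->E, B9->T, B11->F; records B1=T, B2=S, B4=F, B6=F, B7=E, B8=E, B9=T, B10=E, B11=F
run #7 (u=21) runs B2->S, B1->T, B4->T, B5->F, B7->S, B6->T; records B1=T, B2=S, B4=T, B5=F, B6=T, B7=S
union over the pool: B1=T, B1=F, B2=S, B2=E, B3=S, B4=T, B4=F, B5=T, B5=F, B6=T, B6=F, B7=S, B7=E, B8=S, B8=E, B9=T, B10=E, B11=F
uncovered (4 of 22): B3=E, B9=F, B10=S, B11=T

Answer: 4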